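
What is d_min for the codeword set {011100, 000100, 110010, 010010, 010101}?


Comparing all pairs, minimum distance: 1
Can detect 0 errors, correct 0 errors

1


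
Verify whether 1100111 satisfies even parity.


Number of 1s: 5

No, parity error (5 ones)


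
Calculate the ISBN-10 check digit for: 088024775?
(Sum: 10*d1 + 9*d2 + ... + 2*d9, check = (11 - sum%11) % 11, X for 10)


Weighted sum: 227
227 mod 11 = 7

Check digit: 4


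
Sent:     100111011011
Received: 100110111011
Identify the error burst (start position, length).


XOR: 000001100000

Burst at position 5, length 2


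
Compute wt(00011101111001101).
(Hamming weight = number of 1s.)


Counting 1s in 00011101111001101

10


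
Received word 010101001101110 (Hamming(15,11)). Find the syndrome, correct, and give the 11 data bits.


Syndrome = 12: error at position 12

Data: 00101100110 (corrected bit 12)


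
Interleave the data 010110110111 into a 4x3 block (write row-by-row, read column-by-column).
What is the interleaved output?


Matrix:
  010
  110
  110
  111
Read columns: 011111110001

011111110001


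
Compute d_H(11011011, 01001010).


XOR: 10010001
Count of 1s: 3

3


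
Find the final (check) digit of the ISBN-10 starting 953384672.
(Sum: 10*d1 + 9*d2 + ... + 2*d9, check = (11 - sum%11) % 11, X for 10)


Weighted sum: 297
297 mod 11 = 0

Check digit: 0


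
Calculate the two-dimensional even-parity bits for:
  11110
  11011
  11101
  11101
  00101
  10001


Row parities: 000000
Column parities: 10001

Row P: 000000, Col P: 10001, Corner: 0


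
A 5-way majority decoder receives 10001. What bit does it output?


Ones: 2 out of 5
Threshold: 3

0 (2/5 voted 1)


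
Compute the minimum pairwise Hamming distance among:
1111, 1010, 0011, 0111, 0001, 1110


Comparing all pairs, minimum distance: 1
Can detect 0 errors, correct 0 errors

1


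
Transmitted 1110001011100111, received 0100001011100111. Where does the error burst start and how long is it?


XOR: 1010000000000000

Burst at position 0, length 3


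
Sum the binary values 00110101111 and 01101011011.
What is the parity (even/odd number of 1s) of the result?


00110101111 = 431
01101011011 = 859
Sum = 1290 = 10100001010
1s count = 4

even parity (4 ones in 10100001010)


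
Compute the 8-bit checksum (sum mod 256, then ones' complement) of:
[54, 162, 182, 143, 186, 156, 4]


Sum = 887 mod 256 = 119
Complement = 136

136


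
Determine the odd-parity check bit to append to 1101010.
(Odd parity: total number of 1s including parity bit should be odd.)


Number of 1s in data: 4
Parity bit: 1

1


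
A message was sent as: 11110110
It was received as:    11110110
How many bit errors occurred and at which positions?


XOR: 00000000

0 errors (received matches sent)


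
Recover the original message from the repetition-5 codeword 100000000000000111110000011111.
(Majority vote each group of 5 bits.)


Groups: 10000, 00000, 00000, 11111, 00000, 11111
Majority votes: 000101

000101


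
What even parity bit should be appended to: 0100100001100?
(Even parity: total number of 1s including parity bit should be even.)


Number of 1s in data: 4
Parity bit: 0

0


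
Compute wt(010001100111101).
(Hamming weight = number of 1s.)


Counting 1s in 010001100111101

8


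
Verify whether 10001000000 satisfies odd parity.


Number of 1s: 2

No, parity error (2 ones)


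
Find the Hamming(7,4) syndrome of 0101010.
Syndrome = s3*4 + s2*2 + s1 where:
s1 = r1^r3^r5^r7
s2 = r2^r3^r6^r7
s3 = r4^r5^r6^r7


s1=0, s2=0, s3=0

Syndrome = 0 (no error)


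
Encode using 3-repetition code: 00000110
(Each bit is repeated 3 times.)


Each bit -> 3 copies

000000000000000111111000


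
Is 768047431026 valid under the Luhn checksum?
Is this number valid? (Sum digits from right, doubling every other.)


Luhn sum = 56
56 mod 10 = 6

Invalid (Luhn sum mod 10 = 6)


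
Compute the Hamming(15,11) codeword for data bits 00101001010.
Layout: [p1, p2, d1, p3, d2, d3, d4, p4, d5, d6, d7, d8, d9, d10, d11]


Parity bits: p1=1, p2=0, p3=1, p4=1

100101011001010


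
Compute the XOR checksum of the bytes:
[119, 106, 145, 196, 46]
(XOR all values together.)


XOR chain: 119 ^ 106 ^ 145 ^ 196 ^ 46 = 102

102


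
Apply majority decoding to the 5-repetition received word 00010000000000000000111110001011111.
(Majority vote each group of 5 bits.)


Groups: 00010, 00000, 00000, 00000, 11111, 00010, 11111
Majority votes: 0000101

0000101


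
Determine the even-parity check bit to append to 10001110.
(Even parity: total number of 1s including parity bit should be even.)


Number of 1s in data: 4
Parity bit: 0

0


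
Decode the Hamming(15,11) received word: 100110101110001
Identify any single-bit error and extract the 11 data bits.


Syndrome = 0: no error detected

Data: 01011110001 (no errors)


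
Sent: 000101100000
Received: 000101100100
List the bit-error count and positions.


XOR: 000000000100

1 error(s) at position(s): 9


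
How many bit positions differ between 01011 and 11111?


XOR: 10100
Count of 1s: 2

2


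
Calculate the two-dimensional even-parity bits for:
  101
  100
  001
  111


Row parities: 0111
Column parities: 111

Row P: 0111, Col P: 111, Corner: 1


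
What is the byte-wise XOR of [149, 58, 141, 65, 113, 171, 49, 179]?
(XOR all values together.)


XOR chain: 149 ^ 58 ^ 141 ^ 65 ^ 113 ^ 171 ^ 49 ^ 179 = 59

59


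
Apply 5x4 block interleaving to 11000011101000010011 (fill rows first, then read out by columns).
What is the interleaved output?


Matrix:
  1100
  0011
  1010
  0001
  0011
Read columns: 10100100000110101011

10100100000110101011


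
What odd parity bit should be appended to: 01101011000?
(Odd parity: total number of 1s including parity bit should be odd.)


Number of 1s in data: 5
Parity bit: 0

0


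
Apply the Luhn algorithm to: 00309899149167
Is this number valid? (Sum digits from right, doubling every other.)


Luhn sum = 67
67 mod 10 = 7

Invalid (Luhn sum mod 10 = 7)


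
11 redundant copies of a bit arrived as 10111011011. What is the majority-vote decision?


Ones: 8 out of 11
Threshold: 6

1 (8/11 voted 1)


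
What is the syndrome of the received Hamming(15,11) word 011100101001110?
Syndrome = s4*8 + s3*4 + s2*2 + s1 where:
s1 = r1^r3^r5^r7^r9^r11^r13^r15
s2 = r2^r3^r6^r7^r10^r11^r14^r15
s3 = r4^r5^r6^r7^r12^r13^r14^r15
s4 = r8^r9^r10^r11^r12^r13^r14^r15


s1=0, s2=0, s3=1, s4=0

Syndrome = 4 (error at position 4)


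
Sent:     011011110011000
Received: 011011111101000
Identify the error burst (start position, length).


XOR: 000000001110000

Burst at position 8, length 3


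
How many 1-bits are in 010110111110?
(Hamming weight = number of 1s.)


Counting 1s in 010110111110

8


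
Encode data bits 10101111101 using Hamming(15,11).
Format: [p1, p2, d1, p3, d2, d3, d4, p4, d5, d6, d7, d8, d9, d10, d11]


Parity bits: p1=1, p2=1, p3=0, p4=0

111001001111101


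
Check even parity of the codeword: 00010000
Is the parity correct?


Number of 1s: 1

No, parity error (1 ones)


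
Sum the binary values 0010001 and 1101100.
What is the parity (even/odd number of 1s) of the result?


0010001 = 17
1101100 = 108
Sum = 125 = 1111101
1s count = 6

even parity (6 ones in 1111101)


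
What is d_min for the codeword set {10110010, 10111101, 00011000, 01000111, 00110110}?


Comparing all pairs, minimum distance: 2
Can detect 1 errors, correct 0 errors

2


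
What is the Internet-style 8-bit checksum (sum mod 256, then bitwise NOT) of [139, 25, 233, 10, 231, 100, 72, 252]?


Sum = 1062 mod 256 = 38
Complement = 217

217


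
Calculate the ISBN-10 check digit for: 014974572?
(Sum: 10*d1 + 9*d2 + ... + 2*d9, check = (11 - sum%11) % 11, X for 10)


Weighted sum: 211
211 mod 11 = 2

Check digit: 9


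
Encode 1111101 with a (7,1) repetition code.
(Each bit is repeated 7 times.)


Each bit -> 7 copies

1111111111111111111111111111111111100000001111111


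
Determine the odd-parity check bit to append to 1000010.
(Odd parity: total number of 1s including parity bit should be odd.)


Number of 1s in data: 2
Parity bit: 1

1


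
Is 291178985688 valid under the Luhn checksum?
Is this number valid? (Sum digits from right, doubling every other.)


Luhn sum = 68
68 mod 10 = 8

Invalid (Luhn sum mod 10 = 8)


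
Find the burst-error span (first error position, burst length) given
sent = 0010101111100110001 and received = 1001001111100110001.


XOR: 1011100000000000000

Burst at position 0, length 5


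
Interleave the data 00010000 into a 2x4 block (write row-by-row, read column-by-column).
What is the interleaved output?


Matrix:
  0001
  0000
Read columns: 00000010

00000010


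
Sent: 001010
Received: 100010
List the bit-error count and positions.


XOR: 101000

2 error(s) at position(s): 0, 2


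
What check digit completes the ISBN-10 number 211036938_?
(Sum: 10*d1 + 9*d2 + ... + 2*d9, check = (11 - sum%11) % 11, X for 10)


Weighted sum: 146
146 mod 11 = 3

Check digit: 8


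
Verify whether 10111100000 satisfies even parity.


Number of 1s: 5

No, parity error (5 ones)


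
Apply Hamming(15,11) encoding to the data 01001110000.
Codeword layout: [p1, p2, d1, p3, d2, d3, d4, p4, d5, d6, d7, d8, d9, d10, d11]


Parity bits: p1=1, p2=0, p3=1, p4=1

100110011110000


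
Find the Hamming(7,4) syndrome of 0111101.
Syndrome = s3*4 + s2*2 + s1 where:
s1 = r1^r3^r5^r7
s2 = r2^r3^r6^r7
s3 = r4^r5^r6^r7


s1=1, s2=1, s3=1

Syndrome = 7 (error at position 7)


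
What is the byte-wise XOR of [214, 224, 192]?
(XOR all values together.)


XOR chain: 214 ^ 224 ^ 192 = 246

246


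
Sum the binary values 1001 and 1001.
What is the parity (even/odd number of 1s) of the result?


1001 = 9
1001 = 9
Sum = 18 = 10010
1s count = 2

even parity (2 ones in 10010)


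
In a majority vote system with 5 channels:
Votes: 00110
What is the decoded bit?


Ones: 2 out of 5
Threshold: 3

0 (2/5 voted 1)


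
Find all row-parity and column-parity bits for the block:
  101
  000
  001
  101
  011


Row parities: 00100
Column parities: 010

Row P: 00100, Col P: 010, Corner: 1


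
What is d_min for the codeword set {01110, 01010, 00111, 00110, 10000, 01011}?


Comparing all pairs, minimum distance: 1
Can detect 0 errors, correct 0 errors

1


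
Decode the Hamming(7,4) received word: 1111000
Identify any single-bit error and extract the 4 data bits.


Syndrome = 4: error at position 4

Data: 1000 (corrected bit 4)


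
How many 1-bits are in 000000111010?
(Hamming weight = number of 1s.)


Counting 1s in 000000111010

4


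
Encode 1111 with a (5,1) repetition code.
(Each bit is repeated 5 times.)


Each bit -> 5 copies

11111111111111111111


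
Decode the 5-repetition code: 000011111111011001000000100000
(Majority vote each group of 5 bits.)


Groups: 00001, 11111, 11011, 00100, 00001, 00000
Majority votes: 011000

011000


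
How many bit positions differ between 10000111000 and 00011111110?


XOR: 10011000110
Count of 1s: 5

5


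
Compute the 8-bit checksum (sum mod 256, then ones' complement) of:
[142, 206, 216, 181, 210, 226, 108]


Sum = 1289 mod 256 = 9
Complement = 246

246


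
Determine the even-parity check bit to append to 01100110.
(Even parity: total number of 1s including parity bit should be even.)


Number of 1s in data: 4
Parity bit: 0

0


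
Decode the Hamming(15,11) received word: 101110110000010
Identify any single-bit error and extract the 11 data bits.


Syndrome = 2: error at position 2

Data: 11010000010 (corrected bit 2)


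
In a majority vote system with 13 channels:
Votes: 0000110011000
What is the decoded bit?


Ones: 4 out of 13
Threshold: 7

0 (4/13 voted 1)


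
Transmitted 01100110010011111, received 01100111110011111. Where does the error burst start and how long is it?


XOR: 00000001100000000

Burst at position 7, length 2


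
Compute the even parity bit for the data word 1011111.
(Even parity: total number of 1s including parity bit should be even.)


Number of 1s in data: 6
Parity bit: 0

0


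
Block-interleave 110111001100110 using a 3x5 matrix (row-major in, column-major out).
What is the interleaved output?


Matrix:
  11011
  10011
  00110
Read columns: 110100001111110

110100001111110


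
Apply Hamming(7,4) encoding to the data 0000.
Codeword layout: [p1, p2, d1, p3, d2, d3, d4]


Parity bits: p1=0, p2=0, p3=0

0000000


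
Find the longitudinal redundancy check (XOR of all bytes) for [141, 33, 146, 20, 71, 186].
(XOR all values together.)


XOR chain: 141 ^ 33 ^ 146 ^ 20 ^ 71 ^ 186 = 215

215


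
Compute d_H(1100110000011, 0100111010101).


XOR: 1000001010110
Count of 1s: 5

5


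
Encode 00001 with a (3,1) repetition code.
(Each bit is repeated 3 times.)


Each bit -> 3 copies

000000000000111


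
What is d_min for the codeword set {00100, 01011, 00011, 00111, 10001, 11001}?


Comparing all pairs, minimum distance: 1
Can detect 0 errors, correct 0 errors

1


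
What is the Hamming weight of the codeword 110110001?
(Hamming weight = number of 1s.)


Counting 1s in 110110001

5


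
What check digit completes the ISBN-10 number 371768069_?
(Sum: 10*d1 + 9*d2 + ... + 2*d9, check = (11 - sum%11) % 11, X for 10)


Weighted sum: 262
262 mod 11 = 9

Check digit: 2


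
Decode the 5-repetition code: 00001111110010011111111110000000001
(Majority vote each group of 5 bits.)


Groups: 00001, 11111, 00100, 11111, 11111, 00000, 00001
Majority votes: 0101100

0101100


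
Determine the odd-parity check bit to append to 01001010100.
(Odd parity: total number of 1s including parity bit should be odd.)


Number of 1s in data: 4
Parity bit: 1

1


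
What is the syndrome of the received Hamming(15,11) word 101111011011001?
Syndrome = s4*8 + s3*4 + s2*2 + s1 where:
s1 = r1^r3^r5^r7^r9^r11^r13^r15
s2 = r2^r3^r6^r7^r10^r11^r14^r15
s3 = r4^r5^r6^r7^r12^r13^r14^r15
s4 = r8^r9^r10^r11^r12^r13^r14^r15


s1=0, s2=0, s3=1, s4=1

Syndrome = 12 (error at position 12)


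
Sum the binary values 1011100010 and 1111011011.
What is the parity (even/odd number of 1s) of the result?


1011100010 = 738
1111011011 = 987
Sum = 1725 = 11010111101
1s count = 8

even parity (8 ones in 11010111101)


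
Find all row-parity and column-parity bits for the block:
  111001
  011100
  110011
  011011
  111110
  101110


Row parities: 010010
Column parities: 011101

Row P: 010010, Col P: 011101, Corner: 0


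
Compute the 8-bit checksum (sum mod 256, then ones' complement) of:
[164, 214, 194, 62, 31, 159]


Sum = 824 mod 256 = 56
Complement = 199

199


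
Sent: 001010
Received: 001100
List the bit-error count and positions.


XOR: 000110

2 error(s) at position(s): 3, 4


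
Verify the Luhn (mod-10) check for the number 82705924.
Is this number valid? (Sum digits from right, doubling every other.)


Luhn sum = 32
32 mod 10 = 2

Invalid (Luhn sum mod 10 = 2)


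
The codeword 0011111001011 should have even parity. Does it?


Number of 1s: 8

Yes, parity is correct (8 ones)


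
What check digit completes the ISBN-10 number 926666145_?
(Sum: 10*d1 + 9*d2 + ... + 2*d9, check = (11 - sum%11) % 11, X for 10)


Weighted sum: 290
290 mod 11 = 4

Check digit: 7


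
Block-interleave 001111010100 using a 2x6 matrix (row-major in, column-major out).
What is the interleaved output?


Matrix:
  001111
  010100
Read columns: 000110111010

000110111010


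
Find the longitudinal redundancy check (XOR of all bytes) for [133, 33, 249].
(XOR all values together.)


XOR chain: 133 ^ 33 ^ 249 = 93

93


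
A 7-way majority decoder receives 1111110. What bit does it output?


Ones: 6 out of 7
Threshold: 4

1 (6/7 voted 1)


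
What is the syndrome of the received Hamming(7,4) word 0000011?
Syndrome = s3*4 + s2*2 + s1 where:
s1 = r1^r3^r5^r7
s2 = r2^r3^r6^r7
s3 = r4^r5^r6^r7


s1=1, s2=0, s3=0

Syndrome = 1 (error at position 1)


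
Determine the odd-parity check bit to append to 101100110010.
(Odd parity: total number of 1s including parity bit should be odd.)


Number of 1s in data: 6
Parity bit: 1

1


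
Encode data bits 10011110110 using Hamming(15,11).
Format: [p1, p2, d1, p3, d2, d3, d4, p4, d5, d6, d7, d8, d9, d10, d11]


Parity bits: p1=1, p2=1, p3=1, p4=1

111100111110110


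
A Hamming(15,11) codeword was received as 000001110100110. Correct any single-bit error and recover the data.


Syndrome = 0: no error detected

Data: 00110100110 (no errors)


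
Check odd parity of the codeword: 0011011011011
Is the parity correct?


Number of 1s: 8

No, parity error (8 ones)


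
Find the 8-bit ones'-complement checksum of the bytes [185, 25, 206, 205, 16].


Sum = 637 mod 256 = 125
Complement = 130

130


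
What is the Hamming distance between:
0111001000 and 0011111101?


XOR: 0100110101
Count of 1s: 5

5


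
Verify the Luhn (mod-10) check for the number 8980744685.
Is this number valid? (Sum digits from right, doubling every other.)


Luhn sum = 58
58 mod 10 = 8

Invalid (Luhn sum mod 10 = 8)


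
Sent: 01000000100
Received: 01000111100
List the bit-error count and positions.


XOR: 00000111000

3 error(s) at position(s): 5, 6, 7


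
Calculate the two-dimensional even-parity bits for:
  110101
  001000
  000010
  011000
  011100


Row parities: 01101
Column parities: 111011

Row P: 01101, Col P: 111011, Corner: 1


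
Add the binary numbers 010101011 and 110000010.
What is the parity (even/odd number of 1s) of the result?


010101011 = 171
110000010 = 386
Sum = 557 = 1000101101
1s count = 5

odd parity (5 ones in 1000101101)


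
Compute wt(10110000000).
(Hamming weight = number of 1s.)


Counting 1s in 10110000000

3


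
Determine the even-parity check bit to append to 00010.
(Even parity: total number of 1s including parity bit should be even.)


Number of 1s in data: 1
Parity bit: 1

1


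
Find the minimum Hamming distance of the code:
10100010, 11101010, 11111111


Comparing all pairs, minimum distance: 2
Can detect 1 errors, correct 0 errors

2


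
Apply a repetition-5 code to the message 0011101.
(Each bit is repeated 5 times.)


Each bit -> 5 copies

00000000001111111111111110000011111


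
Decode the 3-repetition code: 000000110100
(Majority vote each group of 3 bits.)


Groups: 000, 000, 110, 100
Majority votes: 0010

0010


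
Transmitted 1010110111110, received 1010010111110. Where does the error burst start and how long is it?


XOR: 0000100000000

Burst at position 4, length 1


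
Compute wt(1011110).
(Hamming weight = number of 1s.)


Counting 1s in 1011110

5


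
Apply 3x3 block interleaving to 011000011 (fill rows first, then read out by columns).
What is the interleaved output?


Matrix:
  011
  000
  011
Read columns: 000101101

000101101


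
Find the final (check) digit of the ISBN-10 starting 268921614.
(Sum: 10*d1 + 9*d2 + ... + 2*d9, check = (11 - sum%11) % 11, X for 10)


Weighted sum: 253
253 mod 11 = 0

Check digit: 0


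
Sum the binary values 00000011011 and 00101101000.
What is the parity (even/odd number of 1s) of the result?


00000011011 = 27
00101101000 = 360
Sum = 387 = 110000011
1s count = 4

even parity (4 ones in 110000011)


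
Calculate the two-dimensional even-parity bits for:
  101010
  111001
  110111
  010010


Row parities: 1010
Column parities: 110110

Row P: 1010, Col P: 110110, Corner: 0


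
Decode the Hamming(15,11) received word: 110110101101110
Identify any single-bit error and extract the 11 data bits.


Syndrome = 9: error at position 9

Data: 01010101110 (corrected bit 9)


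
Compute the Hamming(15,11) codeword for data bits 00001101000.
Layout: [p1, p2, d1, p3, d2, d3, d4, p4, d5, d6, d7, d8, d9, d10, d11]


Parity bits: p1=1, p2=1, p3=1, p4=1

110100011101000


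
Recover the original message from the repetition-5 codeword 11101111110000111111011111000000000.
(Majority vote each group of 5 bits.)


Groups: 11101, 11111, 00001, 11111, 01111, 10000, 00000
Majority votes: 1101100

1101100


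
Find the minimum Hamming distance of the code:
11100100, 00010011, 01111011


Comparing all pairs, minimum distance: 3
Can detect 2 errors, correct 1 errors

3


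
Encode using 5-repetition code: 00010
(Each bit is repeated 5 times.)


Each bit -> 5 copies

0000000000000001111100000


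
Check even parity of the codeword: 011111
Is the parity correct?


Number of 1s: 5

No, parity error (5 ones)


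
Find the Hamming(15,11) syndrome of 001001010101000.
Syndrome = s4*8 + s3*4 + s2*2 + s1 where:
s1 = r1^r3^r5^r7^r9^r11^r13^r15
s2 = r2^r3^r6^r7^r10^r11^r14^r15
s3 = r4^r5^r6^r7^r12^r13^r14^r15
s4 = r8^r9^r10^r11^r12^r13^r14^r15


s1=1, s2=1, s3=0, s4=1

Syndrome = 11 (error at position 11)


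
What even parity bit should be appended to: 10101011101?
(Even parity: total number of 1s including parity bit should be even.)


Number of 1s in data: 7
Parity bit: 1

1


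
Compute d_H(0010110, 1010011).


XOR: 1000101
Count of 1s: 3

3


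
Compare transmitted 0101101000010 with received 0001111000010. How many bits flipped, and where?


XOR: 0100010000000

2 error(s) at position(s): 1, 5


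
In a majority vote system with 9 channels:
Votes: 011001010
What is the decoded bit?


Ones: 4 out of 9
Threshold: 5

0 (4/9 voted 1)


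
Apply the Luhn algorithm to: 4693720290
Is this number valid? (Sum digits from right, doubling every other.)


Luhn sum = 44
44 mod 10 = 4

Invalid (Luhn sum mod 10 = 4)


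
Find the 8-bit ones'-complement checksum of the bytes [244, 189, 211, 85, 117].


Sum = 846 mod 256 = 78
Complement = 177

177


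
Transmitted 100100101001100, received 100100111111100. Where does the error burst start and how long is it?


XOR: 000000010110000

Burst at position 7, length 4


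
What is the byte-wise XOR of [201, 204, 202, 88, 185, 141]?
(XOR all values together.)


XOR chain: 201 ^ 204 ^ 202 ^ 88 ^ 185 ^ 141 = 163

163


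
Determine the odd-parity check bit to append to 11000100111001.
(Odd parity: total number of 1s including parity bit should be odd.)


Number of 1s in data: 7
Parity bit: 0

0


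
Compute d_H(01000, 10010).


XOR: 11010
Count of 1s: 3

3


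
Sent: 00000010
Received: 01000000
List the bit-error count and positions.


XOR: 01000010

2 error(s) at position(s): 1, 6


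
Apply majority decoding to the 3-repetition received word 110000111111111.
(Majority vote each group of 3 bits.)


Groups: 110, 000, 111, 111, 111
Majority votes: 10111

10111


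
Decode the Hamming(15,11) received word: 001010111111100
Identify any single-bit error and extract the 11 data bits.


Syndrome = 0: no error detected

Data: 11011111100 (no errors)


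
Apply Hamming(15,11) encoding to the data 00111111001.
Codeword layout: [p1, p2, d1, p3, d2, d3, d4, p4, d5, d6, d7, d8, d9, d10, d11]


Parity bits: p1=0, p2=1, p3=0, p4=1

010001111111001


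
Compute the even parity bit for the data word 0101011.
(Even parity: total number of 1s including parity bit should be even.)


Number of 1s in data: 4
Parity bit: 0

0


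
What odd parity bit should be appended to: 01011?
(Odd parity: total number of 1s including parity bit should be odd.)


Number of 1s in data: 3
Parity bit: 0

0


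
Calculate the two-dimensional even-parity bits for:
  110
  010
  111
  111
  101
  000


Row parities: 011100
Column parities: 001

Row P: 011100, Col P: 001, Corner: 1


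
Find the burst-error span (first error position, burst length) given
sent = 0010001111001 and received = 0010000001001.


XOR: 0000001110000

Burst at position 6, length 3


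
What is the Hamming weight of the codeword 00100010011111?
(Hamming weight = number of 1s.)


Counting 1s in 00100010011111

7


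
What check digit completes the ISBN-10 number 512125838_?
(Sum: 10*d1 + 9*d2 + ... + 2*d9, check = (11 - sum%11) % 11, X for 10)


Weighted sum: 176
176 mod 11 = 0

Check digit: 0


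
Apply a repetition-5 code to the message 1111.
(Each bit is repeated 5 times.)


Each bit -> 5 copies

11111111111111111111


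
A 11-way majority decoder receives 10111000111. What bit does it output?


Ones: 7 out of 11
Threshold: 6

1 (7/11 voted 1)


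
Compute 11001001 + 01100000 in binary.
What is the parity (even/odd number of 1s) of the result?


11001001 = 201
01100000 = 96
Sum = 297 = 100101001
1s count = 4

even parity (4 ones in 100101001)


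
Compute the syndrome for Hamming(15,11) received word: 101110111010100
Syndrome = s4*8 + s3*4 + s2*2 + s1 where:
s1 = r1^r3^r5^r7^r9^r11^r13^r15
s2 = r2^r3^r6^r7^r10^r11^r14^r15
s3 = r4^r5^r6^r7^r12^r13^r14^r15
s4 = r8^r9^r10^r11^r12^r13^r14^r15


s1=1, s2=1, s3=0, s4=0

Syndrome = 3 (error at position 3)


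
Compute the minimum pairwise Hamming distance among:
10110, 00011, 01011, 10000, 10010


Comparing all pairs, minimum distance: 1
Can detect 0 errors, correct 0 errors

1


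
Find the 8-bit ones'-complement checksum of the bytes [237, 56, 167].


Sum = 460 mod 256 = 204
Complement = 51

51


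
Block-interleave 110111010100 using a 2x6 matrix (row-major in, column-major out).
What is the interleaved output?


Matrix:
  110111
  010100
Read columns: 101100111010

101100111010


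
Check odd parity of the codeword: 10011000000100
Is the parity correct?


Number of 1s: 4

No, parity error (4 ones)


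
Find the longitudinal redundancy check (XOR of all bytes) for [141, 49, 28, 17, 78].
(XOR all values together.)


XOR chain: 141 ^ 49 ^ 28 ^ 17 ^ 78 = 255

255


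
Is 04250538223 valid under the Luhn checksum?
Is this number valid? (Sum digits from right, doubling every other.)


Luhn sum = 31
31 mod 10 = 1

Invalid (Luhn sum mod 10 = 1)


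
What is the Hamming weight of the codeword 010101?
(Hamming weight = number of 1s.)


Counting 1s in 010101

3


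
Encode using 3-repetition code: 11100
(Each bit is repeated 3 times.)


Each bit -> 3 copies

111111111000000


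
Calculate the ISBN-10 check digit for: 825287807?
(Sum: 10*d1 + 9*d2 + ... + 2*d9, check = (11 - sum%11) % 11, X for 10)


Weighted sum: 281
281 mod 11 = 6

Check digit: 5


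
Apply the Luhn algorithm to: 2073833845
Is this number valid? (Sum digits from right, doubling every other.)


Luhn sum = 49
49 mod 10 = 9

Invalid (Luhn sum mod 10 = 9)


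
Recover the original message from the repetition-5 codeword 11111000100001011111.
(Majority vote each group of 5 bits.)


Groups: 11111, 00010, 00010, 11111
Majority votes: 1001

1001


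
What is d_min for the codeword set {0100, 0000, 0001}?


Comparing all pairs, minimum distance: 1
Can detect 0 errors, correct 0 errors

1


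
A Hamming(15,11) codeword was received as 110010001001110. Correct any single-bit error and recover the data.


Syndrome = 0: no error detected

Data: 01001001110 (no errors)


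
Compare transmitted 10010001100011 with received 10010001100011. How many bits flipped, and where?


XOR: 00000000000000

0 errors (received matches sent)


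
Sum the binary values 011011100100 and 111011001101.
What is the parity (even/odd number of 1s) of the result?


011011100100 = 1764
111011001101 = 3789
Sum = 5553 = 1010110110001
1s count = 7

odd parity (7 ones in 1010110110001)


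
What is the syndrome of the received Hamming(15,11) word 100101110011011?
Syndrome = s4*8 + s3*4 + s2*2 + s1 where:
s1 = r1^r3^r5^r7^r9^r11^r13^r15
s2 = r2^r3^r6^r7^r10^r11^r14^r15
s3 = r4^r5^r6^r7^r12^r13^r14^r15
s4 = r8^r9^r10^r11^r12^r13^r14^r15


s1=0, s2=1, s3=0, s4=1

Syndrome = 10 (error at position 10)


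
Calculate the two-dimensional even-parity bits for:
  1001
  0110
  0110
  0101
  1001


Row parities: 00000
Column parities: 0101

Row P: 00000, Col P: 0101, Corner: 0


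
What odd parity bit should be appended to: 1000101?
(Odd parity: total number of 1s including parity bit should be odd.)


Number of 1s in data: 3
Parity bit: 0

0


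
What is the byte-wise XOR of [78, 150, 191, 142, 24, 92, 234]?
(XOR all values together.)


XOR chain: 78 ^ 150 ^ 191 ^ 142 ^ 24 ^ 92 ^ 234 = 71

71


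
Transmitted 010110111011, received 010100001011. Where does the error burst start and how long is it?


XOR: 000010110000

Burst at position 4, length 4


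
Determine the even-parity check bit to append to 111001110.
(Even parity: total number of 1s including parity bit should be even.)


Number of 1s in data: 6
Parity bit: 0

0


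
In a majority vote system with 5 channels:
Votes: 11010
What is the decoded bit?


Ones: 3 out of 5
Threshold: 3

1 (3/5 voted 1)


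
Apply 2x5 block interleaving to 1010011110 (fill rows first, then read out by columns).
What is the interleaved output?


Matrix:
  10100
  11110
Read columns: 1101110100

1101110100


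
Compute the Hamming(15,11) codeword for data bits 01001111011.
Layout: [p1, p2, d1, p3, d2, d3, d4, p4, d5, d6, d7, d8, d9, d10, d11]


Parity bits: p1=0, p2=0, p3=0, p4=0

000010001111011


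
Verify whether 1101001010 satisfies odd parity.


Number of 1s: 5

Yes, parity is correct (5 ones)


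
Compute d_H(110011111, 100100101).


XOR: 010111010
Count of 1s: 5

5


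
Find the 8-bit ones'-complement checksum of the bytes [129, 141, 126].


Sum = 396 mod 256 = 140
Complement = 115

115


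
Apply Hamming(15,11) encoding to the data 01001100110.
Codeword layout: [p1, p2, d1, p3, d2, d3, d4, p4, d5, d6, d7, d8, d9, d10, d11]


Parity bits: p1=1, p2=0, p3=1, p4=0

100110001100110


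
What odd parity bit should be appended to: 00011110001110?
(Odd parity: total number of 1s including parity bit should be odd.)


Number of 1s in data: 7
Parity bit: 0

0


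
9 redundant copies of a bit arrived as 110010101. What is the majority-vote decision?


Ones: 5 out of 9
Threshold: 5

1 (5/9 voted 1)


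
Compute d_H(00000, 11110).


XOR: 11110
Count of 1s: 4

4


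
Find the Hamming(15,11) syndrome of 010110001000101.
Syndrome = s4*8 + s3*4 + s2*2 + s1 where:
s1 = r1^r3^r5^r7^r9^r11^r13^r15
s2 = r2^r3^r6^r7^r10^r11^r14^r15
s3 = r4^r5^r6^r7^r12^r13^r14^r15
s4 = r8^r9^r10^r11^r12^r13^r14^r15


s1=0, s2=0, s3=0, s4=1

Syndrome = 8 (error at position 8)


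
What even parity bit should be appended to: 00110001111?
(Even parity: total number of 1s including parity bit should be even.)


Number of 1s in data: 6
Parity bit: 0

0


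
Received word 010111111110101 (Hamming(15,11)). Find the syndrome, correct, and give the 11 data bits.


Syndrome = 0: no error detected

Data: 01111110101 (no errors)


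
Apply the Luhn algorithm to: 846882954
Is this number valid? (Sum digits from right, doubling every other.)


Luhn sum = 55
55 mod 10 = 5

Invalid (Luhn sum mod 10 = 5)


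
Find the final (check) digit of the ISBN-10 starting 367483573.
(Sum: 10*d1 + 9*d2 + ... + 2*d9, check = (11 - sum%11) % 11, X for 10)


Weighted sum: 278
278 mod 11 = 3

Check digit: 8


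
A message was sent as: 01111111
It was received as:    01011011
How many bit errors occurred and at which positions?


XOR: 00100100

2 error(s) at position(s): 2, 5


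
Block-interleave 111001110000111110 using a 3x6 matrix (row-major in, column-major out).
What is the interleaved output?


Matrix:
  111001
  110000
  111110
Read columns: 111111101001001100

111111101001001100


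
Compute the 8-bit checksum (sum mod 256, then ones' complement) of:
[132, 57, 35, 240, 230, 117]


Sum = 811 mod 256 = 43
Complement = 212

212


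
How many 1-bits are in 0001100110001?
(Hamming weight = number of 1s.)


Counting 1s in 0001100110001

5


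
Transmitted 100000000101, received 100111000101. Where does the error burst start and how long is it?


XOR: 000111000000

Burst at position 3, length 3


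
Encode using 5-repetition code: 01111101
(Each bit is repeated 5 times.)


Each bit -> 5 copies

0000011111111111111111111111110000011111


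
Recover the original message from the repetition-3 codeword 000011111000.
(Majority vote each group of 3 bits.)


Groups: 000, 011, 111, 000
Majority votes: 0110

0110


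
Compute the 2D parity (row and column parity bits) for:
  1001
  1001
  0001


Row parities: 001
Column parities: 0001

Row P: 001, Col P: 0001, Corner: 1


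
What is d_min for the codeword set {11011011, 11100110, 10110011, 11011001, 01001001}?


Comparing all pairs, minimum distance: 1
Can detect 0 errors, correct 0 errors

1


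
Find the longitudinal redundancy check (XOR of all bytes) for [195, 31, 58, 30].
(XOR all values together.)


XOR chain: 195 ^ 31 ^ 58 ^ 30 = 248

248


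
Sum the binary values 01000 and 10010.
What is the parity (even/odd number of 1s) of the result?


01000 = 8
10010 = 18
Sum = 26 = 11010
1s count = 3

odd parity (3 ones in 11010)


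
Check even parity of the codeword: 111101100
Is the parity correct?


Number of 1s: 6

Yes, parity is correct (6 ones)


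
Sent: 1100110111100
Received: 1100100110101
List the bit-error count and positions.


XOR: 0000010001001

3 error(s) at position(s): 5, 9, 12


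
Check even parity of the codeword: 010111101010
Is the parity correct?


Number of 1s: 7

No, parity error (7 ones)


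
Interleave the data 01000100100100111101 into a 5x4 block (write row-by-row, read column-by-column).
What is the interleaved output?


Matrix:
  0100
  0100
  1001
  0011
  1101
Read columns: 00101110010001000111

00101110010001000111


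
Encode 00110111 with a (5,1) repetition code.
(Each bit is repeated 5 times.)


Each bit -> 5 copies

0000000000111111111100000111111111111111


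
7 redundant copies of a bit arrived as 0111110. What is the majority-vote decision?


Ones: 5 out of 7
Threshold: 4

1 (5/7 voted 1)


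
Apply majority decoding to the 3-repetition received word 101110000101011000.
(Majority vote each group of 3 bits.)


Groups: 101, 110, 000, 101, 011, 000
Majority votes: 110110

110110


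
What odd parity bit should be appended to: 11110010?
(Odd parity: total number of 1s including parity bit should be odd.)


Number of 1s in data: 5
Parity bit: 0

0


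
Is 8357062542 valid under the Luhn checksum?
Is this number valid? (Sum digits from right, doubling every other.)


Luhn sum = 43
43 mod 10 = 3

Invalid (Luhn sum mod 10 = 3)


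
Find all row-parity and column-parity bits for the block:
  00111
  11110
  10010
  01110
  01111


Row parities: 10010
Column parities: 01010

Row P: 10010, Col P: 01010, Corner: 0


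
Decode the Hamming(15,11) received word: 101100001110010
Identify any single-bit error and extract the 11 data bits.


Syndrome = 0: no error detected

Data: 10001110010 (no errors)


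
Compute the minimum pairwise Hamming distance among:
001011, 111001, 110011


Comparing all pairs, minimum distance: 2
Can detect 1 errors, correct 0 errors

2


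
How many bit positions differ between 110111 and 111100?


XOR: 001011
Count of 1s: 3

3


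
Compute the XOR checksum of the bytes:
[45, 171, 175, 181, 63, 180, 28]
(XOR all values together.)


XOR chain: 45 ^ 171 ^ 175 ^ 181 ^ 63 ^ 180 ^ 28 = 11

11


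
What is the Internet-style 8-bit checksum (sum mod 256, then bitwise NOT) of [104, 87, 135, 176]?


Sum = 502 mod 256 = 246
Complement = 9

9


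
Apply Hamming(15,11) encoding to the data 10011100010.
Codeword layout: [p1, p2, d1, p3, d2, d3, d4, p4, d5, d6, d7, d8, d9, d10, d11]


Parity bits: p1=1, p2=0, p3=0, p4=1

101000111100010


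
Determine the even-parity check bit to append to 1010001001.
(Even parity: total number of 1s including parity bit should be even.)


Number of 1s in data: 4
Parity bit: 0

0


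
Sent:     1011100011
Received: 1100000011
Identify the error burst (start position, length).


XOR: 0111100000

Burst at position 1, length 4


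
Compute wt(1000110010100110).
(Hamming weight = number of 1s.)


Counting 1s in 1000110010100110

7


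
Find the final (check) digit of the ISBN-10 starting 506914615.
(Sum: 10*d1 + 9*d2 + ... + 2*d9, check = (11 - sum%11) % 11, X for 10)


Weighted sum: 224
224 mod 11 = 4

Check digit: 7


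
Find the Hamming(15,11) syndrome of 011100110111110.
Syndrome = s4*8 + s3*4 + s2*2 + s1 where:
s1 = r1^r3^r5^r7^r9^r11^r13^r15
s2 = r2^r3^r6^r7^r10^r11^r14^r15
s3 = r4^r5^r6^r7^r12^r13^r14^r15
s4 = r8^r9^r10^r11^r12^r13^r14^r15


s1=0, s2=0, s3=1, s4=0

Syndrome = 4 (error at position 4)


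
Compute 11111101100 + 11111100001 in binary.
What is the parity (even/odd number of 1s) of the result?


11111101100 = 2028
11111100001 = 2017
Sum = 4045 = 111111001101
1s count = 9

odd parity (9 ones in 111111001101)


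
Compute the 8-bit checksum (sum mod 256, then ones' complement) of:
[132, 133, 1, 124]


Sum = 390 mod 256 = 134
Complement = 121

121


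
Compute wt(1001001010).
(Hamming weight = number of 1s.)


Counting 1s in 1001001010

4


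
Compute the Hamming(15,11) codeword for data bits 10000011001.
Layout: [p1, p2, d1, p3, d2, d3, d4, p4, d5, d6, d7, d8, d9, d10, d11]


Parity bits: p1=1, p2=1, p3=0, p4=1

111000010011001


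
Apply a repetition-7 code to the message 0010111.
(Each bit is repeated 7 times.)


Each bit -> 7 copies

0000000000000011111110000000111111111111111111111


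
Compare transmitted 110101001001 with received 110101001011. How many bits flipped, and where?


XOR: 000000000010

1 error(s) at position(s): 10


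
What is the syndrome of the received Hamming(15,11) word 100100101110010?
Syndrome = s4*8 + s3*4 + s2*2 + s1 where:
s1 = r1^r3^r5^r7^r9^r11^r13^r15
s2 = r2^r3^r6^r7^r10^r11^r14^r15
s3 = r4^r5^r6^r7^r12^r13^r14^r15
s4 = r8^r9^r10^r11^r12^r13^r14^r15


s1=0, s2=0, s3=1, s4=0

Syndrome = 4 (error at position 4)


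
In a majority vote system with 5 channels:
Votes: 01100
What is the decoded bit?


Ones: 2 out of 5
Threshold: 3

0 (2/5 voted 1)


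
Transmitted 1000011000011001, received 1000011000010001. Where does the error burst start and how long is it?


XOR: 0000000000001000

Burst at position 12, length 1


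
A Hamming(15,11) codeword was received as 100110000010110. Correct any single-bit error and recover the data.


Syndrome = 8: error at position 8

Data: 01000010110 (corrected bit 8)


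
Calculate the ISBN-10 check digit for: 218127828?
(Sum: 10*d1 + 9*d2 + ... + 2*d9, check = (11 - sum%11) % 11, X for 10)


Weighted sum: 201
201 mod 11 = 3

Check digit: 8


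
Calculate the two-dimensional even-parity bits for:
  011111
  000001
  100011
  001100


Row parities: 1110
Column parities: 110001

Row P: 1110, Col P: 110001, Corner: 1


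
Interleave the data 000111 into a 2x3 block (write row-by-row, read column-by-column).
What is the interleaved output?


Matrix:
  000
  111
Read columns: 010101

010101


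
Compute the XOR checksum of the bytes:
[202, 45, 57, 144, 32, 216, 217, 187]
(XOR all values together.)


XOR chain: 202 ^ 45 ^ 57 ^ 144 ^ 32 ^ 216 ^ 217 ^ 187 = 212

212


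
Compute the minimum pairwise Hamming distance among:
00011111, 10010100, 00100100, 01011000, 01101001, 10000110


Comparing all pairs, minimum distance: 2
Can detect 1 errors, correct 0 errors

2
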